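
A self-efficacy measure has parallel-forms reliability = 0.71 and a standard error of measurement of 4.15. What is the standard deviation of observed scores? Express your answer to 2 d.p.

7.71

SD = SEM / √(1 − r) = 4.15 / √0.290 ≈ 4.15 / 0.539 ≈ 7.706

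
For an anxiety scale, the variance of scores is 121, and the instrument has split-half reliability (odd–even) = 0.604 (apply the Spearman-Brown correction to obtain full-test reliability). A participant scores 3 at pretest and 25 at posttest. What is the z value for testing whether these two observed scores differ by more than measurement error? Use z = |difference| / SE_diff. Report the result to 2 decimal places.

2.85

σ = 121^(1/2) = 11.000
r_full = 2·0.604 / (1 + 0.604) ≈ 0.753
The standard error of measurement is 11.000×√(1 − 0.753) ≈ 11.000×0.497 ≈ 5.466.
SE_diff = SEM × √2 ≈ 5.466 × 1.414 ≈ 7.730
z = 22 / 7.730 ≈ 2.846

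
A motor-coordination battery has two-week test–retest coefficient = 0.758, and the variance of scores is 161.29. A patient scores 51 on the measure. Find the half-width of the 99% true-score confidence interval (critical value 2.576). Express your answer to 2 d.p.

16.09

σ = 161.29^(1/2) = 12.7000
SEM = 12.7000 × √(1 − 0.7580) = 12.7000 × √0.2420 ≃ 12.7000 × 0.4919 ≃ 6.2476
Half-width = 2.576×6.2476 ≃ 16.0938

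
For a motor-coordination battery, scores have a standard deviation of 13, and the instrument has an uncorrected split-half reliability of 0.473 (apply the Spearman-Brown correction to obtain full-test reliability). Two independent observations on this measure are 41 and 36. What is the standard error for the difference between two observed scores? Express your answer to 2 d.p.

11.00

Spearman-Brown: r = 2(0.473) / (1 + 0.473) = 0.9460 / 1.4730 ≈ 0.6422
The standard error of measurement is 13.0000·√(1 − 0.6422) ≈ 13.0000·0.5981 ≈ 7.7758.
Standard error of the difference = 7.7758·√2 ≈ 10.9967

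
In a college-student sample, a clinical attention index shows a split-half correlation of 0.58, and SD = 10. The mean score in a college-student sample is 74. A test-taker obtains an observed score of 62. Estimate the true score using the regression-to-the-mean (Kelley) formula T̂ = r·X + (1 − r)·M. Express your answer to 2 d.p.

r_full = 2·0.58 / (1 + 0.58) ≈ 0.7342
T̂ = 0.7342(62) + 0.2658(74) ≈ 65.1899

65.19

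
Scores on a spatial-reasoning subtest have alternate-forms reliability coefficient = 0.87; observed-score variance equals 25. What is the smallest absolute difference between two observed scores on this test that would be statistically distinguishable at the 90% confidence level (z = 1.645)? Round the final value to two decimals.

4.19

σ = 25^(1/2) = 5.0000
The standard error of measurement is 5.0000·√(1 − 0.8700) ≈ 5.0000·0.3606 ≈ 1.8028.
SE_diff = SEM · √2 ≈ 1.8028 · 1.4142 ≈ 2.5495
Minimum reliable difference = 1.645 · SE_diff ≈ 1.645 · 2.5495 ≈ 4.1939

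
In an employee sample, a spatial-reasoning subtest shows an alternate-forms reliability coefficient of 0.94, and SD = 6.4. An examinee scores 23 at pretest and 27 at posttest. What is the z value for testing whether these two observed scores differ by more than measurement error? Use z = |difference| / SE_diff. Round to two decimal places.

SEM = 6.4000·√(1 − 0.9400) ≃ 1.5677
Standard error of the difference = 1.5677·√2 ≃ 2.2170
z = 4 / 2.2170 ≃ 1.8042

1.80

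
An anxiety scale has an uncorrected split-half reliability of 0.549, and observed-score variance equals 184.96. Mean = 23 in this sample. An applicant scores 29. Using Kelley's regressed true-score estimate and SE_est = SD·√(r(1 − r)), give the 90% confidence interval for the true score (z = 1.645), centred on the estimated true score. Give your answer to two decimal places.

[17.09, 37.42]

SD = √184.96 ≈ 13.6000
r_full = 2·0.549 / (1 + 0.549) ≈ 0.7088
Estimated true score = 0.7088*29 + (1 − 0.7088)*23 ≈ 27.2531
SE_est = SD * √(r(1 − r)) = 13.6000 * √0.2064 ≈ 13.6000 * 0.4543 ≈ 6.1784
90% CI: 27.2531 ± 10.1635 ≈ (17.0896, 37.4166)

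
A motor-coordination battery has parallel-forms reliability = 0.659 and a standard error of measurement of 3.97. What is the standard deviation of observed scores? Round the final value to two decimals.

6.80

SD = SEM / √(1 − r) = 3.97 / √0.3410 ≈ 3.97 / 0.5840 ≈ 6.7985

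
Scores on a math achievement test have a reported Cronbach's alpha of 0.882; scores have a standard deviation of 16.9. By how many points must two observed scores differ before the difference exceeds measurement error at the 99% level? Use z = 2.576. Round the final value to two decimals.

21.15

The standard error of measurement is 16.900×√(1 − 0.882) ≈ 16.900×0.344 ≈ 5.805.
Standard error of the difference = 5.805·√2 ≈ 8.210
Minimum reliable difference = 2.576 × SE_diff ≈ 2.576 × 8.210 ≈ 21.149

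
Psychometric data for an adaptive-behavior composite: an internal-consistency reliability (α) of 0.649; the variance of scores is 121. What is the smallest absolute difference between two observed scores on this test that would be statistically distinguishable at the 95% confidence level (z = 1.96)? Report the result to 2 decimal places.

SD = √121 = 11.00000
SEM = 11.00000 × √(1 − 0.64900) = 11.00000 × √0.35100 ≈ 11.00000 × 0.59245 ≈ 6.51698
Standard error of the difference = 6.51698·√2 ≈ 9.21640
Minimum reliable difference = 1.96 × SE_diff ≈ 1.96 × 9.21640 ≈ 18.06414

18.06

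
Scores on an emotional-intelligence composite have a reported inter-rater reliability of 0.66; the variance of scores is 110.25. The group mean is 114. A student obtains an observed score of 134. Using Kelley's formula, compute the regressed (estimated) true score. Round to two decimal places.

127.20

Estimated true score = 0.66000*134 + (1 − 0.66000)*114 ≃ 127.20000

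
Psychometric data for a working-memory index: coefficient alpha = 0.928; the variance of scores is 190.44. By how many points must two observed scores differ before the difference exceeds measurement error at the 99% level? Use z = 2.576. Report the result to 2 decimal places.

σ = 190.44^(1/2) = 13.800
SEM = 13.800 × √(1 − 0.928) = 13.800 × √0.072 ≈ 13.800 × 0.268 ≈ 3.703
SE_diff = √2 × SEM ≈ 5.237
Smallest detectable difference = 2.576×5.237 ≈ 13.490

13.49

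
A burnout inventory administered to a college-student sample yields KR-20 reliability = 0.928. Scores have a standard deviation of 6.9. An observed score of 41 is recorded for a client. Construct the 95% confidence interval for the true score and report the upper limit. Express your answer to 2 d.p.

44.63

SEM = 6.900 * √(1 − 0.928) = 6.900 * √0.072 ≈ 6.900 * 0.268 ≈ 1.851
Margin = 1.96 * 1.851 ≈ 3.629
Upper bound: 41 + 3.629 = 44.629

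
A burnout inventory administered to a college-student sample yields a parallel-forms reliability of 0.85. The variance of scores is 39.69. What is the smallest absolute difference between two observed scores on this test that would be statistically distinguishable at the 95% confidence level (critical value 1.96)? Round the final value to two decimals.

σ = 39.69^(1/2) = 6.30000
SEM = 6.30000·√(1 − 0.85000) ≃ 2.43998
Standard error of the difference = 2.43998·√2 ≃ 3.45065
Smallest detectable difference = 1.96·3.45065 ≃ 6.76328

6.76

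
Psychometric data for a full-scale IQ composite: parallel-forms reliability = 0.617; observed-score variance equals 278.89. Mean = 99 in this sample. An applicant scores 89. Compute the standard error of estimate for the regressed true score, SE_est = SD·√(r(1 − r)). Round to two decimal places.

SD = √278.89 = 16.700
SE_est = SD · √(r(1 − r)) = 16.700 · √0.236 ≈ 16.700 · 0.486 ≈ 8.118

8.12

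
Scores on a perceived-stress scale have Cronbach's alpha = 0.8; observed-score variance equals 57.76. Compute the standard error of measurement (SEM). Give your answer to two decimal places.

3.40

SD = √57.76 = 7.60000
SEM = 7.60000·√(1 − 0.80000) ≈ 3.39882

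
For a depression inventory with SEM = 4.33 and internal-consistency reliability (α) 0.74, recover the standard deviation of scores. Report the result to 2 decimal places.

8.49

SD = SEM / √(1 − r) = 4.33 / √0.260 ≈ 4.33 / 0.510 ≈ 8.492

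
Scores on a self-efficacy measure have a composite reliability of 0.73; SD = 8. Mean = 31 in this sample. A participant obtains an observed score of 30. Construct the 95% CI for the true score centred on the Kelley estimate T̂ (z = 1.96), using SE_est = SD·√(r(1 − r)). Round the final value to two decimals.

T̂ = 0.730(30) + 0.270(31) ≃ 30.270
SE_est = SD × √(r(1 − r)) = 8.000 × √0.197 ≃ 8.000 × 0.444 ≃ 3.552
CI = 30.270 ± 1.96 × 3.552 → [23.309, 37.231]

[23.31, 37.23]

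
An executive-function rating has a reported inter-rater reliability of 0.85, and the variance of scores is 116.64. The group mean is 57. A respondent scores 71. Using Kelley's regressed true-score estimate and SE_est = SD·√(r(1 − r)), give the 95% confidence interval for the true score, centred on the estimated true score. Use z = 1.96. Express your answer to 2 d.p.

[61.34, 76.46]

SD = √116.64 = 10.800
T̂ = r·X + (1 − r)·M = 0.850×71 + 0.150×57 = 60.350 + 8.550 ≃ 68.900
SE_est = SD × √(r(1 − r)) = 10.800 × √0.128 ≃ 10.800 × 0.357 ≃ 3.856
CI = 68.900 ± 1.96 × 3.856 → [61.342, 76.458]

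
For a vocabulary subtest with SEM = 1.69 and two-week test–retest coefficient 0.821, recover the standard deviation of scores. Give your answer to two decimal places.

3.99

σ = SEM·(1 − r)^(−1/2) ≈ 1.69×2.3636 ≈ 3.9945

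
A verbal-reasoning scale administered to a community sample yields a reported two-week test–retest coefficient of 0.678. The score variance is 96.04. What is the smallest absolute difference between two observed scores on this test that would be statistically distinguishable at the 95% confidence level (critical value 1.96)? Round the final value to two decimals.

15.41

σ = 96.04^(1/2) = 9.8000
SEM = 9.8000×√(1 − 0.6780) ≃ 5.5610
SE_diff = √2 × SEM ≃ 7.8645
Smallest detectable difference = 1.96×7.8645 ≃ 15.4143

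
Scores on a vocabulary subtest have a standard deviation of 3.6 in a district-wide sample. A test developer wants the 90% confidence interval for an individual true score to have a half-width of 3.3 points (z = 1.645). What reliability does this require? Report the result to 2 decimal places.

0.69

Required SEM = 3.3 / 1.645 ≃ 2.0061
Required reliability = 1 − (SEM/SD)² = 1 − 0.3105 ≃ 0.6895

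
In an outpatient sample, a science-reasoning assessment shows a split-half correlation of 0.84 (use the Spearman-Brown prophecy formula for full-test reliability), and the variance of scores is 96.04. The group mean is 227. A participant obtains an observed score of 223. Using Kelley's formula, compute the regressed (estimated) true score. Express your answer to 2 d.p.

Spearman-Brown: r = 2(0.84) / (1 + 0.84) = 1.68000 / 1.84000 ≈ 0.91304
T̂ = r·X + (1 − r)·M = 0.91304·223 + 0.08696·227 ≈ 203.60870 + 19.73913 ≈ 223.34783

223.35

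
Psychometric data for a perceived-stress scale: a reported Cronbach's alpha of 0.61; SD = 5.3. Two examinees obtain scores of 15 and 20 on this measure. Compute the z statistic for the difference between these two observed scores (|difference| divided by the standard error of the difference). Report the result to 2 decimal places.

1.07

The standard error of measurement is 5.30000·√(1 − 0.61000) ≈ 5.30000·0.62450 ≈ 3.30985.
SE_diff = SEM · √2 ≈ 3.30985 · 1.41421 ≈ 4.68083
z = |15 − 20| / 4.68083 = 5 / 4.68083 ≈ 1.06819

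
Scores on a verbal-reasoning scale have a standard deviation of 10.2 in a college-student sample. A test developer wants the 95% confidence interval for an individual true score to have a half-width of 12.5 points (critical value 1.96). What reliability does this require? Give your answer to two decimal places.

0.61

Required SEM = 12.5 / 1.96 ≃ 6.37755
r = 1 − (6.37755/10.2)² ≃ 1 − 0.39094 ≃ 0.60906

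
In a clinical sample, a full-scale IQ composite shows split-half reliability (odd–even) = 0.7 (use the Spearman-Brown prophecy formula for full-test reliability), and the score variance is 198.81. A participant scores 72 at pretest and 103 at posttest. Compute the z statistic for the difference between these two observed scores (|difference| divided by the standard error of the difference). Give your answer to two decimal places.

3.70

SD = √198.81 = 14.10000
Spearman-Brown: r = 2(0.7) / (1 + 0.7) = 1.40000 / 1.70000 ≈ 0.82353
SEM = 14.10000 × √(1 − 0.82353) = 14.10000 × √0.17647 ≈ 14.10000 × 0.42008 ≈ 5.92318
SE_diff = SEM × √2 ≈ 5.92318 × 1.41421 ≈ 8.37665
z = 31 / 8.37665 ≈ 3.70076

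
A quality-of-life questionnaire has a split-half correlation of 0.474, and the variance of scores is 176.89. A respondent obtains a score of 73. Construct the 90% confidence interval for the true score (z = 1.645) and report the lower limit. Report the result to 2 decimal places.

σ = 176.89^(1/2) = 13.3000
Spearman-Brown: r = 2(0.474) / (1 + 0.474) = 0.9480 / 1.4740 ≈ 0.6431
The standard error of measurement is 13.3000·√(1 − 0.6431) ≈ 13.3000·0.5974 ≈ 7.9450.
Margin = 1.645 · 7.9450 ≈ 13.0696
Lower bound: 73 − 13.0696 = 59.9304

59.93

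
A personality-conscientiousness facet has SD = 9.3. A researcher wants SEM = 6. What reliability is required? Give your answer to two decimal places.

r = 1 − (SEM / SD)² = 1 − (6.000 / 9.3)² ≈ 1 − 0.416 ≈ 0.584

0.58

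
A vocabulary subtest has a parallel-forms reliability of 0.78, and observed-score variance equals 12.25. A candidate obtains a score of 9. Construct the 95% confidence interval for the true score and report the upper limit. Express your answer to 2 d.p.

12.22

SD = √12.25 = 3.500
The standard error of measurement is 3.500*√(1 − 0.780) ≃ 3.500*0.469 ≃ 1.642.
Half-width = 1.96*1.642 ≃ 3.218
Upper bound: 9 + 3.218 = 12.218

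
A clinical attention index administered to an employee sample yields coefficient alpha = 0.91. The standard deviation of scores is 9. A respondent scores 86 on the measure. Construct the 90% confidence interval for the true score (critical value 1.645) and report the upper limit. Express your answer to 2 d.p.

90.44

SEM = 9.000×√(1 − 0.910) ≈ 2.700
Half-width = 1.645×2.700 ≈ 4.441
Upper limit = 86 + 4.441 ≈ 90.442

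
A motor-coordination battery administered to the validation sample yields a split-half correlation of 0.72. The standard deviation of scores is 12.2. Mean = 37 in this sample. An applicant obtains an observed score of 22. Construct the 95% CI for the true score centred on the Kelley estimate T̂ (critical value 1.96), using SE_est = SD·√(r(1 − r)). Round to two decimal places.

[15.61, 33.27]

Spearman-Brown: r = 2(0.72) / (1 + 0.72) = 1.4400 / 1.7200 ≃ 0.8372
T̂ = r·X + (1 − r)·M = 0.8372*22 + 0.1628*37 ≃ 18.4186 + 6.0233 ≃ 24.4419
SE_est = SD * √(r(1 − r)) = 12.2000 * √0.1363 ≃ 12.2000 * 0.3692 ≃ 4.5039
95% CI: 24.4419 ± 8.8277 ≃ (15.6142, 33.2696)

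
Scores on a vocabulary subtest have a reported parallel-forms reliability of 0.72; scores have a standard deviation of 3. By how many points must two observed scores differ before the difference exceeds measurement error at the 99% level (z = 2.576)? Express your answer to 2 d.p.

5.78

SEM = 3.000 · √(1 − 0.720) = 3.000 · √0.280 ≈ 3.000 · 0.529 ≈ 1.587
Standard error of the difference = 1.587·√2 ≈ 2.245
Minimum reliable difference = 2.576 · SE_diff ≈ 2.576 · 2.245 ≈ 5.783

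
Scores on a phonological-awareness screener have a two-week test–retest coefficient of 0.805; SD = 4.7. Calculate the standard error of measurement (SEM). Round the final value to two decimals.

SEM = 4.7000 * √(1 − 0.8050) = 4.7000 * √0.1950 ≈ 4.7000 * 0.4416 ≈ 2.0755

2.08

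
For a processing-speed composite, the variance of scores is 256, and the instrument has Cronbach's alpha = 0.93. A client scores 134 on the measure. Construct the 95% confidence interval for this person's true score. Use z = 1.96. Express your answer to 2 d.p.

[125.70, 142.30]

σ = 256^(1/2) = 16.000
SEM = 16.000 × √(1 − 0.930) = 16.000 × √0.070 ≈ 16.000 × 0.265 ≈ 4.233
Half-width = 1.96×4.233 ≈ 8.297
CI = 134 ± 8.297 → [125.703, 142.297]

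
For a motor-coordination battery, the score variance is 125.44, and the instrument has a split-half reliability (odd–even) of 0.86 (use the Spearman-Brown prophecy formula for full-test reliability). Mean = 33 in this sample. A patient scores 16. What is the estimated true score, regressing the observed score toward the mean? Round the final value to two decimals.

17.28

Full-length reliability (Spearman-Brown) = 2(0.86)/(1+0.86) ≃ 0.925
T̂ = r·X + (1 − r)·M = 0.925×16 + 0.075×33 ≃ 14.796 + 2.484 ≃ 17.280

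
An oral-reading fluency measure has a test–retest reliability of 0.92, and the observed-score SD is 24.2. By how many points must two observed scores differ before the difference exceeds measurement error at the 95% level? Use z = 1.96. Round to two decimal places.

18.97

SEM = 24.200 · √(1 − 0.920) = 24.200 · √0.080 ≈ 24.200 · 0.283 ≈ 6.845
Standard error of the difference = 6.845·√2 ≈ 9.680
Minimum reliable difference = 1.96 · SE_diff ≈ 1.96 · 9.680 ≈ 18.973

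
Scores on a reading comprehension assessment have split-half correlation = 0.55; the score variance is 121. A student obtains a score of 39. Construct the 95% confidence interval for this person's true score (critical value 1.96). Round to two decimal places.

SD = √121 ≃ 11.000
Full-length reliability (Spearman-Brown) = 2(0.55)/(1+0.55) ≃ 0.710
SEM = 11.000×√(1 − 0.710) ≃ 5.927
Margin = 1.96 × 5.927 ≃ 11.617
95% CI: 39 ± 11.617 = [27.383, 50.617]

[27.38, 50.62]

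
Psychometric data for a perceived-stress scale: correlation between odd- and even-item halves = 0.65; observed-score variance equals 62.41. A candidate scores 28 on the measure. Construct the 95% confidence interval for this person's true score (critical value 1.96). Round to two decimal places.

[20.87, 35.13]

SD = √62.41 = 7.900
r_full = 2·0.65 / (1 + 0.65) ≈ 0.788
The standard error of measurement is 7.900×√(1 − 0.788) ≈ 7.900×0.461 ≈ 3.638.
Margin = 1.96 × 3.638 ≈ 7.131
CI = 28 ± 7.131 → [20.869, 35.131]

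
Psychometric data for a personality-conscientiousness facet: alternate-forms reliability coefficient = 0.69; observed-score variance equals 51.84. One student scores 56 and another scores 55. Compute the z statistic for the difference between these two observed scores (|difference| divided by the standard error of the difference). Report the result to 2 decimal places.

0.18

SD = √51.84 = 7.2000
SEM = 7.2000×√(1 − 0.6900) ≈ 4.0088
Standard error of the difference = 4.0088·√2 ≈ 5.6693
z = 1 / 5.6693 ≈ 0.1764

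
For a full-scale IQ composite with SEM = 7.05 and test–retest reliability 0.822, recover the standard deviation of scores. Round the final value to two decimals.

16.71

SD = 7.05 / √(1 − 0.822) ≈ 16.710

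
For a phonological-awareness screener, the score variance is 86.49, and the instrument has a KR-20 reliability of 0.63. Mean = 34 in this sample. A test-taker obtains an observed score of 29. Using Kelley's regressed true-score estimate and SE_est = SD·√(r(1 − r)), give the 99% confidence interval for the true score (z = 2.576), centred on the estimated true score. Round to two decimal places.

σ = 86.49^(1/2) = 9.3000
T̂ = r·X + (1 − r)·M = 0.6300*29 + 0.3700*34 = 18.2700 + 12.5800 ≈ 30.8500
SE_est = 9.3000·√[r(1 − r)] ≈ 4.4901
CI = 30.8500 ± 2.576 * 4.4901 → [19.2836, 42.4164]

[19.28, 42.42]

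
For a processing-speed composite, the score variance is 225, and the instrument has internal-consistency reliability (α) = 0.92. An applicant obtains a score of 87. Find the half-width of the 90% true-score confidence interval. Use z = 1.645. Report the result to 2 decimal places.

6.98

σ = 225^(1/2) = 15.000
SEM = 15.000 · √(1 − 0.920) = 15.000 · √0.080 ≈ 15.000 · 0.283 ≈ 4.243
Half-width = 1.645·4.243 ≈ 6.979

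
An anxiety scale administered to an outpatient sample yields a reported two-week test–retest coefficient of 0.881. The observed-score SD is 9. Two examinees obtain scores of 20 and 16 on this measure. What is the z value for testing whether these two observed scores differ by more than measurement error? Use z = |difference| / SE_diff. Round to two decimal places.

SEM = 9.00000 * √(1 − 0.88100) = 9.00000 * √0.11900 ≈ 9.00000 * 0.34496 ≈ 3.10467
Standard error of the difference = 3.10467·√2 ≈ 4.39067
z = |20 − 16| / 4.39067 = 4 / 4.39067 ≈ 0.91102

0.91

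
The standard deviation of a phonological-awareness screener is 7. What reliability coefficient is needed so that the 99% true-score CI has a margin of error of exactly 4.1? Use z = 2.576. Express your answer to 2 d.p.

0.95

Required SEM = 4.1 / 2.576 ≃ 1.59161
Required reliability = 1 − (SEM/SD)² = 1 − 0.05170 ≃ 0.94830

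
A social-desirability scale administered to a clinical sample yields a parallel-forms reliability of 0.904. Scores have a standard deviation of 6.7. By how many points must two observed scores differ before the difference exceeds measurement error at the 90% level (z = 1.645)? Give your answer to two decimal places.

4.83

SEM = 6.70000 · √(1 − 0.90400) = 6.70000 · √0.09600 ≈ 6.70000 · 0.30984 ≈ 2.07592
Standard error of the difference = 2.07592·√2 ≈ 2.93579
Minimum reliable difference = 1.645 · SE_diff ≈ 1.645 · 2.93579 ≈ 4.82938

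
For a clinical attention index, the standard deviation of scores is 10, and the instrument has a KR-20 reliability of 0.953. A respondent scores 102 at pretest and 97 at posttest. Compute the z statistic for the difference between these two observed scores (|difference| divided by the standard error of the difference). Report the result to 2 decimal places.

1.63

SEM = 10.000·√(1 − 0.953) ≃ 2.168
Standard error of the difference = 2.168·√2 ≃ 3.066
z = 5 / 3.066 ≃ 1.631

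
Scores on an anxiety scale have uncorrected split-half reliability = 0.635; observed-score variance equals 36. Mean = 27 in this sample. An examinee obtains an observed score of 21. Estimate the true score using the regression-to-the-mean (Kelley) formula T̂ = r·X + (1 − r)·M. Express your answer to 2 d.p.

Full-length reliability (Spearman-Brown) = 2(0.635)/(1+0.635) ≈ 0.77676
T̂ = 0.77676(21) + 0.22324(27) ≈ 22.33945

22.34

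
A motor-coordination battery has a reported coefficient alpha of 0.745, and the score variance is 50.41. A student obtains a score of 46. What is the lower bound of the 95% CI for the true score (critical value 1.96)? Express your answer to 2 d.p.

SD = √50.41 ≈ 7.100
SEM = 7.100 · √(1 − 0.745) = 7.100 · √0.255 ≈ 7.100 · 0.505 ≈ 3.585
1.96 · SEM ≈ 7.027
Lower limit = 46 − 7.027 ≈ 38.973

38.97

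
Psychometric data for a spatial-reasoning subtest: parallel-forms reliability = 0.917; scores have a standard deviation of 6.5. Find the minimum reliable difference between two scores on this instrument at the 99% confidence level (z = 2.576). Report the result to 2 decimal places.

6.82

SEM = 6.50000 · √(1 − 0.91700) = 6.50000 · √0.08300 ≈ 6.50000 · 0.28810 ≈ 1.87263
SE_diff = SEM · √2 ≈ 1.87263 · 1.41421 ≈ 2.64830
Smallest detectable difference = 2.576·2.64830 ≈ 6.82202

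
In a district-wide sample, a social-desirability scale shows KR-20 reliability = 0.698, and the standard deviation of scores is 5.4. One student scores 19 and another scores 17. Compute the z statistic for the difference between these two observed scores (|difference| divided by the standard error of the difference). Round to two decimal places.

SEM = 5.40000×√(1 − 0.69800) ≈ 2.96754
SE_diff = √2 × SEM ≈ 4.19674
z = |19 − 17| / 4.19674 = 2 / 4.19674 ≈ 0.47656

0.48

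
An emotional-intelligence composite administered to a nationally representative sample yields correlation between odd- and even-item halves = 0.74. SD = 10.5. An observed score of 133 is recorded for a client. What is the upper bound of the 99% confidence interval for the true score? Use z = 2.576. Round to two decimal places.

Spearman-Brown: r = 2(0.74) / (1 + 0.74) = 1.480 / 1.740 ≈ 0.851
The standard error of measurement is 10.500*√(1 − 0.851) ≈ 10.500*0.387 ≈ 4.059.
Half-width = 2.576*4.059 ≈ 10.456
Upper bound: 133 + 10.456 = 143.456

143.46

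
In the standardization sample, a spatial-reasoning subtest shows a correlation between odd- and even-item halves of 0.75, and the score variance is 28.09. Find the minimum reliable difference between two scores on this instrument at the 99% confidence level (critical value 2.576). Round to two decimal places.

7.30

SD = √28.09 = 5.3000
Full-length reliability (Spearman-Brown) = 2(0.75)/(1+0.75) ≈ 0.8571
SEM = 5.3000 · √(1 − 0.8571) = 5.3000 · √0.1429 ≈ 5.3000 · 0.3780 ≈ 2.0032
Standard error of the difference = 2.0032·√2 ≈ 2.8330
Minimum reliable difference = 2.576 · SE_diff ≈ 2.576 · 2.8330 ≈ 7.2977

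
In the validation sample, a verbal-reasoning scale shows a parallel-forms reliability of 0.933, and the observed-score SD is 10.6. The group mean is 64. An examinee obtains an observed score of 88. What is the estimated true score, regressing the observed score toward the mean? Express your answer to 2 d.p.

86.39

Estimated true score = 0.9330*88 + (1 − 0.9330)*64 ≈ 86.3920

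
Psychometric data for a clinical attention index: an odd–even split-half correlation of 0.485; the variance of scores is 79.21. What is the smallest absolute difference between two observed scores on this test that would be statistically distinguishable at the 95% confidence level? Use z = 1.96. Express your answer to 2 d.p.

14.53

SD = √79.21 ≈ 8.900
Full-length reliability (Spearman-Brown) = 2(0.485)/(1+0.485) ≈ 0.653
SEM = 8.900 · √(1 − 0.653) = 8.900 · √0.347 ≈ 8.900 · 0.589 ≈ 5.241
SE_diff = SEM · √2 ≈ 5.241 · 1.414 ≈ 7.412
Minimum reliable difference = 1.96 · SE_diff ≈ 1.96 · 7.412 ≈ 14.528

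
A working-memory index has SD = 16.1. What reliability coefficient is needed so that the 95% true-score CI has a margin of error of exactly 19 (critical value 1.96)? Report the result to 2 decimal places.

SEM needed = half-width / z = 19/1.96 ≈ 9.6939
r = 1 − (SEM / SD)² = 1 − (9.6939 / 16.1)² ≈ 1 − 0.3625 ≈ 0.6375

0.64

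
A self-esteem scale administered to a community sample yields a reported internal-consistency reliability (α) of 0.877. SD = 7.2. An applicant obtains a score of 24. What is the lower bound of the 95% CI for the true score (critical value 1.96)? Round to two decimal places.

19.05

The standard error of measurement is 7.200×√(1 − 0.877) ≃ 7.200×0.351 ≃ 2.525.
Half-width = 1.96×2.525 ≃ 4.949
Lower bound: 24 − 4.949 = 19.051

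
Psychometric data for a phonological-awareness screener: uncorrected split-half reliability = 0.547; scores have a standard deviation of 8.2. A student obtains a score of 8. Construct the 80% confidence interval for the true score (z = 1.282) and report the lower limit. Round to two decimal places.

2.31

r_full = 2·0.547 / (1 + 0.547) ≈ 0.7072
The standard error of measurement is 8.2000·√(1 − 0.7072) ≈ 8.2000·0.5411 ≈ 4.4373.
1.282 · SEM ≈ 5.6886
Lower bound: 8 − 5.6886 = 2.3114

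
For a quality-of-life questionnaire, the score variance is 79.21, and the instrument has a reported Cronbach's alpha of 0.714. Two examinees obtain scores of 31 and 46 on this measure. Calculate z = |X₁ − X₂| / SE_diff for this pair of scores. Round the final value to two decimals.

SD = √79.21 = 8.900
SEM = 8.900 · √(1 − 0.714) = 8.900 · √0.286 ≃ 8.900 · 0.535 ≃ 4.760
SE_diff = √2 · SEM ≃ 6.731
z = |31 − 46| / 6.731 = 15 / 6.731 ≃ 2.228

2.23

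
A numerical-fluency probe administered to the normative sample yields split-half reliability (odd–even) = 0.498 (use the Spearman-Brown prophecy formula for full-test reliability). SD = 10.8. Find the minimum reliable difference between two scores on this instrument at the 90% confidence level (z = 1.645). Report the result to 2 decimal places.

14.54

Full-length reliability (Spearman-Brown) = 2(0.498)/(1+0.498) ≈ 0.66489
SEM = 10.80000 × √(1 − 0.66489) = 10.80000 × √0.33511 ≈ 10.80000 × 0.57889 ≈ 6.25201
Standard error of the difference = 6.25201·√2 ≈ 8.84168
Smallest detectable difference = 1.645×8.84168 ≈ 14.54456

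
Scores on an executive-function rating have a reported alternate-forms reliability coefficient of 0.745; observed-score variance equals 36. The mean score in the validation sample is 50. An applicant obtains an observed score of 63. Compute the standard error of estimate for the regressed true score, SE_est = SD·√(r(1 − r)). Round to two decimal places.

2.62

σ = 36^(1/2) = 6.0000
SE_est = SD · √(r(1 − r)) = 6.0000 · √0.1900 ≈ 6.0000 · 0.4359 ≈ 2.6152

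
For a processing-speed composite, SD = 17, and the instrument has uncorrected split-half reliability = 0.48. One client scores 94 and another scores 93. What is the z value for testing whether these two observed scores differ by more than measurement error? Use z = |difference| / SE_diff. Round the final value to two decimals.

Full-length reliability (Spearman-Brown) = 2(0.48)/(1+0.48) ≈ 0.6486
SEM = 17.0000 · √(1 − 0.6486) = 17.0000 · √0.3514 ≈ 17.0000 · 0.5927 ≈ 10.0767
SE_diff = SEM · √2 ≈ 10.0767 · 1.4142 ≈ 14.2507
z = |94 − 93| / 14.2507 = 1 / 14.2507 ≈ 0.0702

0.07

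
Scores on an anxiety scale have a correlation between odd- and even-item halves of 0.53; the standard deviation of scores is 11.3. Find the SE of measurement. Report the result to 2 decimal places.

6.26

r_full = 2·0.53 / (1 + 0.53) ≈ 0.693
SEM = 11.300×√(1 − 0.693) ≈ 6.263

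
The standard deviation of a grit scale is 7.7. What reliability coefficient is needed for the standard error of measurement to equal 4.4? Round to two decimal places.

r = 1 − (SEM / SD)² = 1 − (4.4000 / 7.7)² ≈ 1 − 0.3265 ≈ 0.6735

0.67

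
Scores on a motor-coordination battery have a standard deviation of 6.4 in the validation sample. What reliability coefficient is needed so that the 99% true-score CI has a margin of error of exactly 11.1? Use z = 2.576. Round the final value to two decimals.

Required SEM = 11.1 / 2.576 ≈ 4.3090
Required reliability = 1 − (SEM/SD)² = 1 − 0.4533 ≈ 0.5467

0.55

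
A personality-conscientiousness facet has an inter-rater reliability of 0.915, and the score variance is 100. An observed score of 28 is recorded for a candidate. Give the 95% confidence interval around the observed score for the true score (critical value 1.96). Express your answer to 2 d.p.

σ = 100^(1/2) = 10.000
SEM = 10.000 · √(1 − 0.915) = 10.000 · √0.085 ≈ 10.000 · 0.292 ≈ 2.915
Half-width = 1.96·2.915 ≈ 5.714
Interval: (22.286, 33.714)

[22.29, 33.71]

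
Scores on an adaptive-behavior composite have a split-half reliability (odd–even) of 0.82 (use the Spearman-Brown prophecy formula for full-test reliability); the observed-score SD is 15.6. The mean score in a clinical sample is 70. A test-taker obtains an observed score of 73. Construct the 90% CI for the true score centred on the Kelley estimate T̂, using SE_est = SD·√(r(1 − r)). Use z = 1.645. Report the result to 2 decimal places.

Full-length reliability (Spearman-Brown) = 2(0.82)/(1+0.82) ≈ 0.9011
T̂ = 0.9011(73) + 0.0989(70) ≈ 72.7033
SE_est = SD * √(r(1 − r)) = 15.6000 * √0.0891 ≈ 15.6000 * 0.2985 ≈ 4.6571
CI = 72.7033 ± 1.645 * 4.6571 → [65.0424, 80.3642]

[65.04, 80.36]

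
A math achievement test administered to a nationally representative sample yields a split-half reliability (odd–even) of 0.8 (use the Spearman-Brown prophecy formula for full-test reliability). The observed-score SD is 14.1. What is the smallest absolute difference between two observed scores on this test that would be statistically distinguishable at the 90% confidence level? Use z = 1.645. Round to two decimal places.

10.93

Spearman-Brown: r = 2(0.8) / (1 + 0.8) = 1.6000 / 1.8000 ≃ 0.8889
SEM = 14.1000 · √(1 − 0.8889) = 14.1000 · √0.1111 ≃ 14.1000 · 0.3333 ≃ 4.7000
SE_diff = √2 · SEM ≃ 6.6468
Minimum reliable difference = 1.645 · SE_diff ≃ 1.645 · 6.6468 ≃ 10.9340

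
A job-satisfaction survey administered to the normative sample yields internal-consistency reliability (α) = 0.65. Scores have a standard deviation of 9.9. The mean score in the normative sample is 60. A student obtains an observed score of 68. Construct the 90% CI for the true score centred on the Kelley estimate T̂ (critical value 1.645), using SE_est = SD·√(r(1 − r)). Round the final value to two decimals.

[57.43, 72.97]

T̂ = 0.6500(68) + 0.3500(60) ≃ 65.2000
SE_est = 9.9000·√(0.6500·0.3500) ≃ 4.7220
90% CI: 65.2000 ± 7.7677 ≃ (57.4323, 72.9677)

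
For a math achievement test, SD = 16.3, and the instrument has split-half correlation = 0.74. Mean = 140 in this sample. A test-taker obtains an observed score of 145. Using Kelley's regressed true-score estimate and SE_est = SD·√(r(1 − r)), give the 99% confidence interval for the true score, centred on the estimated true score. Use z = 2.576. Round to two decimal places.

Spearman-Brown: r = 2(0.74) / (1 + 0.74) = 1.480 / 1.740 ≈ 0.851
T̂ = r·X + (1 − r)·M = 0.851×145 + 0.149×140 ≈ 123.333 + 20.920 ≈ 144.253
SE_est = SD × √(r(1 − r)) = 16.300 × √0.127 ≈ 16.300 × 0.357 ≈ 5.811
CI = 144.253 ± 2.576 × 5.811 → [129.284, 159.222]

[129.28, 159.22]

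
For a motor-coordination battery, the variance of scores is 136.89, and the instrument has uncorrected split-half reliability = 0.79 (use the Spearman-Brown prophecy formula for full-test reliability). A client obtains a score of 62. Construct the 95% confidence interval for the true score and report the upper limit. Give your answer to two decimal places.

σ = 136.89^(1/2) = 11.7000
Spearman-Brown: r = 2(0.79) / (1 + 0.79) = 1.5800 / 1.7900 ≃ 0.8827
The standard error of measurement is 11.7000·√(1 − 0.8827) ≃ 11.7000·0.3425 ≃ 4.0075.
Half-width = 1.96·4.0075 ≃ 7.8546
Upper bound: 62 + 7.8546 = 69.8546

69.85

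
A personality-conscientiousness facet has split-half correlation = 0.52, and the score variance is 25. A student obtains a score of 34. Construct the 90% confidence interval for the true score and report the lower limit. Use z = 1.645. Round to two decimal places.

29.38

SD = √25 = 5.000
Full-length reliability (Spearman-Brown) = 2(0.52)/(1+0.52) ≈ 0.684
The standard error of measurement is 5.000*√(1 − 0.684) ≈ 5.000*0.562 ≈ 2.810.
Margin = 1.645 * 2.810 ≈ 4.622
Lower bound: 34 − 4.622 = 29.378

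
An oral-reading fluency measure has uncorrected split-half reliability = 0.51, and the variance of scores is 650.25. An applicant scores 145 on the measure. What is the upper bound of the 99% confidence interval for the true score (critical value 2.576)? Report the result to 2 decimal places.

SD = √650.25 ≈ 25.5000
Full-length reliability (Spearman-Brown) = 2(0.51)/(1+0.51) ≈ 0.6755
SEM = 25.5000×√(1 − 0.6755) ≈ 14.5261
Half-width = 2.576×14.5261 ≈ 37.4193
Upper limit = 145 + 37.4193 ≈ 182.4193

182.42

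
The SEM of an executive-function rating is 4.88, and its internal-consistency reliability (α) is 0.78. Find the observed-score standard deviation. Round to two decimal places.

SD = SEM / √(1 − r) = 4.88 / √0.22000 ≈ 4.88 / 0.46904 ≈ 10.40419

10.40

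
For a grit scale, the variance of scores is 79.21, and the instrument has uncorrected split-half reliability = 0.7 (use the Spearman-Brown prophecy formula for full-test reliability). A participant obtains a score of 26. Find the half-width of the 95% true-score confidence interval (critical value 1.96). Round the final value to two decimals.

σ = 79.21^(1/2) = 8.900
Full-length reliability (Spearman-Brown) = 2(0.7)/(1+0.7) ≈ 0.824
The standard error of measurement is 8.900×√(1 − 0.824) ≈ 8.900×0.420 ≈ 3.739.
Half-width = 1.96×3.739 ≈ 7.328

7.33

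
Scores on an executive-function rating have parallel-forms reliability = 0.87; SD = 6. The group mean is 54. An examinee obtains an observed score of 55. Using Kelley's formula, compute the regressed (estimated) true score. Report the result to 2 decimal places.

54.87

Estimated true score = 0.87000×55 + (1 − 0.87000)×54 ≈ 54.87000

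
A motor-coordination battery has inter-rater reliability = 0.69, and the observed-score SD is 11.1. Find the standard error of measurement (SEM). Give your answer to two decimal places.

6.18

SEM = 11.1000 · √(1 − 0.6900) = 11.1000 · √0.3100 ≈ 11.1000 · 0.5568 ≈ 6.1802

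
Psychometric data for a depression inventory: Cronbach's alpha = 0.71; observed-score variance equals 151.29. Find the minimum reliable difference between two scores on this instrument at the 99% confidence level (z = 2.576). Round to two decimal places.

σ = 151.29^(1/2) = 12.30000
The standard error of measurement is 12.30000·√(1 − 0.71000) ≈ 12.30000·0.53852 ≈ 6.62375.
Standard error of the difference = 6.62375·√2 ≈ 9.36740
Minimum reliable difference = 2.576 · SE_diff ≈ 2.576 · 9.36740 ≈ 24.13042

24.13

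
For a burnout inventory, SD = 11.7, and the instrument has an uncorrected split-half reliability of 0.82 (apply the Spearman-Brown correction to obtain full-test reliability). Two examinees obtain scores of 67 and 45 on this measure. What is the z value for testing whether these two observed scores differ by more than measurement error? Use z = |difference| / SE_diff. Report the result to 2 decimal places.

Full-length reliability (Spearman-Brown) = 2(0.82)/(1+0.82) ≈ 0.9011
SEM = 11.7000×√(1 − 0.9011) ≈ 3.6795
Standard error of the difference = 3.6795·√2 ≈ 5.2036
z = 22 / 5.2036 ≈ 4.2279

4.23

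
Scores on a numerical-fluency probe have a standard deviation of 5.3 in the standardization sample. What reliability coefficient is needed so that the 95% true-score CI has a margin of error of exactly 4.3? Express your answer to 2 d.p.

Required SEM = 4.3 / 1.96 ≈ 2.194
Required reliability = 1 − (SEM/SD)² = 1 − 0.171 ≈ 0.829

0.83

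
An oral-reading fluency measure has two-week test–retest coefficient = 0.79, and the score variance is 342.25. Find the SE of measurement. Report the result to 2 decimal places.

8.48

SD = √342.25 = 18.5000
SEM = 18.5000 · √(1 − 0.7900) = 18.5000 · √0.2100 ≃ 18.5000 · 0.4583 ≃ 8.4778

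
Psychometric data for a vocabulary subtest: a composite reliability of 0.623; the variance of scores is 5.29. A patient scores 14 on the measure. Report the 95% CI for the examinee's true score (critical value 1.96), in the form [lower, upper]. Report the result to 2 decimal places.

[11.23, 16.77]

SD = √5.29 ≈ 2.30000
The standard error of measurement is 2.30000·√(1 − 0.62300) ≈ 2.30000·0.61400 ≈ 1.41221.
Margin = 1.96 · 1.41221 ≈ 2.76793
Interval: (11.23207, 16.76793)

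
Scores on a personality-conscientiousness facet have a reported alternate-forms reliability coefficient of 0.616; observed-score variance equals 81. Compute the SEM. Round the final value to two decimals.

5.58

SD = √81 ≈ 9.0000
SEM = 9.0000×√(1 − 0.6160) ≈ 5.5771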